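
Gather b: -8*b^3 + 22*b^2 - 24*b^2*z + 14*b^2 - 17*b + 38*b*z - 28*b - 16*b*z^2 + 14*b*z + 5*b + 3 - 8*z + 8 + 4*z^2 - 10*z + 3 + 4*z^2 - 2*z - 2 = -8*b^3 + b^2*(36 - 24*z) + b*(-16*z^2 + 52*z - 40) + 8*z^2 - 20*z + 12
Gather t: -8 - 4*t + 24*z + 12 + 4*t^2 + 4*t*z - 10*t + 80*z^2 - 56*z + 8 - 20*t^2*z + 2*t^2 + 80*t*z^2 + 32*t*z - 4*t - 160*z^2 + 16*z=t^2*(6 - 20*z) + t*(80*z^2 + 36*z - 18) - 80*z^2 - 16*z + 12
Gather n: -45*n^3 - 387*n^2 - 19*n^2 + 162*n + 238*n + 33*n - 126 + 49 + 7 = -45*n^3 - 406*n^2 + 433*n - 70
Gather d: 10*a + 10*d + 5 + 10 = 10*a + 10*d + 15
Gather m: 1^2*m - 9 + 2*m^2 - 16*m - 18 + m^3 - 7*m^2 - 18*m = m^3 - 5*m^2 - 33*m - 27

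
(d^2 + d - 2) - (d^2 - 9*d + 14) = 10*d - 16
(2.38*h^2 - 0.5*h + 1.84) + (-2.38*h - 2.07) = 2.38*h^2 - 2.88*h - 0.23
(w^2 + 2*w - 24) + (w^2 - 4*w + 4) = 2*w^2 - 2*w - 20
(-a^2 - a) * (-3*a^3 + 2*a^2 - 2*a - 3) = 3*a^5 + a^4 + 5*a^2 + 3*a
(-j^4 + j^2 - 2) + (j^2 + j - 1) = -j^4 + 2*j^2 + j - 3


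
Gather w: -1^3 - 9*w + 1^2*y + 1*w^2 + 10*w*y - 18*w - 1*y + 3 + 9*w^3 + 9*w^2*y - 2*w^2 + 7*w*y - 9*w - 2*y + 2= 9*w^3 + w^2*(9*y - 1) + w*(17*y - 36) - 2*y + 4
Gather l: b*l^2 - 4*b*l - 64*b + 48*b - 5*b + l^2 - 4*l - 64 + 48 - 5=-21*b + l^2*(b + 1) + l*(-4*b - 4) - 21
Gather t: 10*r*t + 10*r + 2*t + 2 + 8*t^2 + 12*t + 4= 10*r + 8*t^2 + t*(10*r + 14) + 6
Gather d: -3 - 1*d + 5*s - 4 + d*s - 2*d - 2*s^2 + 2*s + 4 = d*(s - 3) - 2*s^2 + 7*s - 3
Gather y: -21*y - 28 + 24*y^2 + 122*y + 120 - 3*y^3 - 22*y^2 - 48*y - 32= -3*y^3 + 2*y^2 + 53*y + 60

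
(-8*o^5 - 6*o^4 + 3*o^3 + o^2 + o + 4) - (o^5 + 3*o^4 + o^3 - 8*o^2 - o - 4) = -9*o^5 - 9*o^4 + 2*o^3 + 9*o^2 + 2*o + 8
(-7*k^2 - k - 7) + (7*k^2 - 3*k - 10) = -4*k - 17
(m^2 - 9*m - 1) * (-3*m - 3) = -3*m^3 + 24*m^2 + 30*m + 3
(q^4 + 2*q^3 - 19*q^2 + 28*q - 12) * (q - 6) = q^5 - 4*q^4 - 31*q^3 + 142*q^2 - 180*q + 72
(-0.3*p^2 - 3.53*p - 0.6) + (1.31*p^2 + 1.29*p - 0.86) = 1.01*p^2 - 2.24*p - 1.46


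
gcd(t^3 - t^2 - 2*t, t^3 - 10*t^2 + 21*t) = t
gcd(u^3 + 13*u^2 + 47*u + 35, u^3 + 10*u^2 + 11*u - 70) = u^2 + 12*u + 35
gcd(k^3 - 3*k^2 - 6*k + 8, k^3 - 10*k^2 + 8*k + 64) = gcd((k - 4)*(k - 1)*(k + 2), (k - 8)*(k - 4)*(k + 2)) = k^2 - 2*k - 8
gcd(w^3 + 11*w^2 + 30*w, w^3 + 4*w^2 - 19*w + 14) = 1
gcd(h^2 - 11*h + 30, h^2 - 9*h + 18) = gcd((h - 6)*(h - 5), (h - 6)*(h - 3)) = h - 6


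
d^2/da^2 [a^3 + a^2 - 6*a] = 6*a + 2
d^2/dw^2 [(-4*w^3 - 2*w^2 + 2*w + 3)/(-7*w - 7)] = 2*(4*w^3 + 12*w^2 + 12*w + 1)/(7*(w^3 + 3*w^2 + 3*w + 1))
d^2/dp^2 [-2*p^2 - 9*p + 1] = -4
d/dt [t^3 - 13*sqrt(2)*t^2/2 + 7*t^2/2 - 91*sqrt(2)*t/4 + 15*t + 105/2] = 3*t^2 - 13*sqrt(2)*t + 7*t - 91*sqrt(2)/4 + 15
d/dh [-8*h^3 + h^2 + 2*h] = -24*h^2 + 2*h + 2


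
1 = 1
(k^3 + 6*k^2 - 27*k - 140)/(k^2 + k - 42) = (k^2 - k - 20)/(k - 6)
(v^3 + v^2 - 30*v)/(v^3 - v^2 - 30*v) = (-v^2 - v + 30)/(-v^2 + v + 30)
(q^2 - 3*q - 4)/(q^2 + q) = (q - 4)/q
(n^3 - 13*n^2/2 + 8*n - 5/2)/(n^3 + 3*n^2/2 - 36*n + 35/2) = (n - 1)/(n + 7)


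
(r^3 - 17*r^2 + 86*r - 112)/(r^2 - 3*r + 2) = (r^2 - 15*r + 56)/(r - 1)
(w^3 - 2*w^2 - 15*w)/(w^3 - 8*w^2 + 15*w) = (w + 3)/(w - 3)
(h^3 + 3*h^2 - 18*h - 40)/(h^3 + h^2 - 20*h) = (h + 2)/h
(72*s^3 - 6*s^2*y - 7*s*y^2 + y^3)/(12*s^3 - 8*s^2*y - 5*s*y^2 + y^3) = (-12*s^2 - s*y + y^2)/(-2*s^2 + s*y + y^2)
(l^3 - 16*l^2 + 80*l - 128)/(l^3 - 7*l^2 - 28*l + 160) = (l - 4)/(l + 5)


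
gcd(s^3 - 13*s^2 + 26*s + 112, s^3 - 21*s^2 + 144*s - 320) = s - 8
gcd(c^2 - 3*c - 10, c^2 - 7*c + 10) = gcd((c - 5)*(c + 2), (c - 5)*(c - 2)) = c - 5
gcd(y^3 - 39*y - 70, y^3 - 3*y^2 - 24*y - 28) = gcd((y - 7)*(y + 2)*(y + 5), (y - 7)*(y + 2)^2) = y^2 - 5*y - 14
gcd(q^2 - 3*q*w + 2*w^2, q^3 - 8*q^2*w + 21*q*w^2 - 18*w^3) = q - 2*w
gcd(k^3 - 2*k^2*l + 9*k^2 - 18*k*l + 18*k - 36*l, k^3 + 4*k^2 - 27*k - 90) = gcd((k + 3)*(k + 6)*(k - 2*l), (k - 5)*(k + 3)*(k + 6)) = k^2 + 9*k + 18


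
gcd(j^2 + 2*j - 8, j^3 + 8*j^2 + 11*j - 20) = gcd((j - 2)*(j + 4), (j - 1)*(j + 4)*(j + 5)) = j + 4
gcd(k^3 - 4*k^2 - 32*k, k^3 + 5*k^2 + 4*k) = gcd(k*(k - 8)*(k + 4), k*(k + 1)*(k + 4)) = k^2 + 4*k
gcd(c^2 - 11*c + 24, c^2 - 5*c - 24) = c - 8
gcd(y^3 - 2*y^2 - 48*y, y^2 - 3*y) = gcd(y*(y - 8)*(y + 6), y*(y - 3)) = y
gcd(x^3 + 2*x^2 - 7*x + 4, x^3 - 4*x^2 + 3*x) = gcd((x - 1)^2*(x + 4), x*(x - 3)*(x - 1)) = x - 1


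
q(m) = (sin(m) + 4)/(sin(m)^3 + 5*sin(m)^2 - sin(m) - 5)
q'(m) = (sin(m) + 4)*(-3*sin(m)^2*cos(m) - 10*sin(m)*cos(m) + cos(m))/(sin(m)^3 + 5*sin(m)^2 - sin(m) - 5)^2 + cos(m)/(sin(m)^3 + 5*sin(m)^2 - sin(m) - 5) = -(2*sin(m)^3 + 17*sin(m)^2 + 40*sin(m) + 1)/((sin(m) + 5)^2*cos(m)^3)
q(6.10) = -0.82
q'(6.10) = 0.26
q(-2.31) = -1.69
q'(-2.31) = -3.62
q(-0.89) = -1.93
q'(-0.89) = 4.67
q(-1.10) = -3.68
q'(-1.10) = 14.32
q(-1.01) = -2.68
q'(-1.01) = 8.44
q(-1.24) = -7.14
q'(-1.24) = 41.40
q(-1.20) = -5.74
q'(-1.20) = 29.38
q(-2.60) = -1.06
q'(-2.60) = -1.22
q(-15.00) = -1.33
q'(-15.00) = -2.21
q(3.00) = -0.82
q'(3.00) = 0.27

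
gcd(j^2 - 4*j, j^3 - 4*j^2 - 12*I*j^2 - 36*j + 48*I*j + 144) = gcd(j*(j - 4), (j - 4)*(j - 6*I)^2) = j - 4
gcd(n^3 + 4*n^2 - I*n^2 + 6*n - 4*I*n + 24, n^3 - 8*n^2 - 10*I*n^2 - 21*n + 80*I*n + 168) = n - 3*I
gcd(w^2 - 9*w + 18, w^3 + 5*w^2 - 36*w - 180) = w - 6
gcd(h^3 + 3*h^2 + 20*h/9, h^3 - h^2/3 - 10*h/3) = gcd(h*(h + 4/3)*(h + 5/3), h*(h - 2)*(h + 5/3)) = h^2 + 5*h/3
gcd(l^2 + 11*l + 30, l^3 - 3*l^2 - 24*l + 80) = l + 5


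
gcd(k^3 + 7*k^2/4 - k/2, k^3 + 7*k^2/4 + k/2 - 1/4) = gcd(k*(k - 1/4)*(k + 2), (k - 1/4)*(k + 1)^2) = k - 1/4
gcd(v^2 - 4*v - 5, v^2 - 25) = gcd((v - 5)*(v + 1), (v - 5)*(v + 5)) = v - 5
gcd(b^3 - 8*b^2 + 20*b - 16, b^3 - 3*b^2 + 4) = b^2 - 4*b + 4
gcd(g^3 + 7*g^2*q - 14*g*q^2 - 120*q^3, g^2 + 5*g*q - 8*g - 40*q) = g + 5*q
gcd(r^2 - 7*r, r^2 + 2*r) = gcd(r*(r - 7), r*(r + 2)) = r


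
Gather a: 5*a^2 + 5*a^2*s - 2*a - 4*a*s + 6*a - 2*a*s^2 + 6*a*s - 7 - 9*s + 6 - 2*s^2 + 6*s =a^2*(5*s + 5) + a*(-2*s^2 + 2*s + 4) - 2*s^2 - 3*s - 1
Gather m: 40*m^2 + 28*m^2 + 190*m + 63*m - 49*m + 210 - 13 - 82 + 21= 68*m^2 + 204*m + 136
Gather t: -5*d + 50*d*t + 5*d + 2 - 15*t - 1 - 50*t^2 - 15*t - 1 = -50*t^2 + t*(50*d - 30)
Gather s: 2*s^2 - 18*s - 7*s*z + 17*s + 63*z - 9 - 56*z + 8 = 2*s^2 + s*(-7*z - 1) + 7*z - 1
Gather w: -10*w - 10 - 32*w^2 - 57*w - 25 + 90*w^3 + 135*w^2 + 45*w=90*w^3 + 103*w^2 - 22*w - 35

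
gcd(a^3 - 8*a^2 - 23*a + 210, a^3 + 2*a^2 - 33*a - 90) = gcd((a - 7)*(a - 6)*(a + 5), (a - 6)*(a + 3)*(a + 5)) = a^2 - a - 30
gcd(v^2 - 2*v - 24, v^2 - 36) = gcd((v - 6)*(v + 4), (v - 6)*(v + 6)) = v - 6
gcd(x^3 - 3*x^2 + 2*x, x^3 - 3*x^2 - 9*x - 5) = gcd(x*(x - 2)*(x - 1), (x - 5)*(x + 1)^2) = 1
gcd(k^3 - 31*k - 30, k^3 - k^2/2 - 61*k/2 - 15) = k^2 - k - 30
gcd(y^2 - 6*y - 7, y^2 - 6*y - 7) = y^2 - 6*y - 7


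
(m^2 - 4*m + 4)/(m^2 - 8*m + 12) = (m - 2)/(m - 6)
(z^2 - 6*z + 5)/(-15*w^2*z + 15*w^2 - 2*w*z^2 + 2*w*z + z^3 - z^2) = (z - 5)/(-15*w^2 - 2*w*z + z^2)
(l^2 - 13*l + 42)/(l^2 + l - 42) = (l - 7)/(l + 7)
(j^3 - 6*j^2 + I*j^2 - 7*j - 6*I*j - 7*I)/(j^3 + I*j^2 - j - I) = (j - 7)/(j - 1)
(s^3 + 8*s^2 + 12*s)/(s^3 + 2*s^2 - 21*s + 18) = s*(s + 2)/(s^2 - 4*s + 3)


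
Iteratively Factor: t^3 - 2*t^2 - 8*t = (t - 4)*(t^2 + 2*t) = (t - 4)*(t + 2)*(t)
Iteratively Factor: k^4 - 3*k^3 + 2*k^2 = (k)*(k^3 - 3*k^2 + 2*k) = k*(k - 1)*(k^2 - 2*k) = k^2*(k - 1)*(k - 2)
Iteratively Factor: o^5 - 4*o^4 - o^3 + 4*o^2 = (o)*(o^4 - 4*o^3 - o^2 + 4*o) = o*(o + 1)*(o^3 - 5*o^2 + 4*o) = o*(o - 1)*(o + 1)*(o^2 - 4*o) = o^2*(o - 1)*(o + 1)*(o - 4)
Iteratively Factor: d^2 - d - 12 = (d - 4)*(d + 3)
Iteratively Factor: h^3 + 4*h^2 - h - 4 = (h + 4)*(h^2 - 1) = (h + 1)*(h + 4)*(h - 1)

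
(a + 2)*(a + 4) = a^2 + 6*a + 8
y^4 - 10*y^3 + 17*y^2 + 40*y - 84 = (y - 7)*(y - 3)*(y - 2)*(y + 2)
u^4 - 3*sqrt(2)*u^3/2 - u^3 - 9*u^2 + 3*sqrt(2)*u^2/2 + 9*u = u*(u - 1)*(u - 3*sqrt(2))*(u + 3*sqrt(2)/2)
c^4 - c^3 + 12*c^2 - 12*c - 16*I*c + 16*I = (c - 1)*(c - 2*I)^2*(c + 4*I)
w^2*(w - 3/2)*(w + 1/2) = w^4 - w^3 - 3*w^2/4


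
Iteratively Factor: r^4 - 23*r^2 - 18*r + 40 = (r - 1)*(r^3 + r^2 - 22*r - 40) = (r - 1)*(r + 2)*(r^2 - r - 20) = (r - 5)*(r - 1)*(r + 2)*(r + 4)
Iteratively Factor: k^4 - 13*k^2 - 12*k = (k + 1)*(k^3 - k^2 - 12*k) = (k + 1)*(k + 3)*(k^2 - 4*k) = k*(k + 1)*(k + 3)*(k - 4)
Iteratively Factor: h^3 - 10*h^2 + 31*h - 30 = (h - 3)*(h^2 - 7*h + 10) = (h - 5)*(h - 3)*(h - 2)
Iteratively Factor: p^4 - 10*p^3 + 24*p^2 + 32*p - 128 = (p + 2)*(p^3 - 12*p^2 + 48*p - 64) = (p - 4)*(p + 2)*(p^2 - 8*p + 16) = (p - 4)^2*(p + 2)*(p - 4)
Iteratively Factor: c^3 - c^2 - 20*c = (c - 5)*(c^2 + 4*c) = c*(c - 5)*(c + 4)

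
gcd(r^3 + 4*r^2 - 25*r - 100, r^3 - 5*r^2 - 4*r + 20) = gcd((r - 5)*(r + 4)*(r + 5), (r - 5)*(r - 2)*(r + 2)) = r - 5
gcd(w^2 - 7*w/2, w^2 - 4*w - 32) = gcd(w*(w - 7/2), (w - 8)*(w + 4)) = 1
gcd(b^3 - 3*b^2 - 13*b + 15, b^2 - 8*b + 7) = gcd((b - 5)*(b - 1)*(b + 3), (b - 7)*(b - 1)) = b - 1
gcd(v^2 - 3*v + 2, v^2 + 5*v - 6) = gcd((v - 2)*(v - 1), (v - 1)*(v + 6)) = v - 1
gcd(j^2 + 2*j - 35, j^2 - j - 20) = j - 5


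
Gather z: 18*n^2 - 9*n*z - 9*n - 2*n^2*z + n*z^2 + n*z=18*n^2 + n*z^2 - 9*n + z*(-2*n^2 - 8*n)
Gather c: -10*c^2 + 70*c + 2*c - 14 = -10*c^2 + 72*c - 14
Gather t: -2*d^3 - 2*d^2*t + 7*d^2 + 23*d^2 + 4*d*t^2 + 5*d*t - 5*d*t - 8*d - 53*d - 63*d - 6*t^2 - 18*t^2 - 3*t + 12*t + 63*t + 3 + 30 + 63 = -2*d^3 + 30*d^2 - 124*d + t^2*(4*d - 24) + t*(72 - 2*d^2) + 96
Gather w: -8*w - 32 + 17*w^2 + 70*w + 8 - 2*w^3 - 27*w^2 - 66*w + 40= -2*w^3 - 10*w^2 - 4*w + 16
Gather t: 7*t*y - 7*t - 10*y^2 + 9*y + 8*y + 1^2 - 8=t*(7*y - 7) - 10*y^2 + 17*y - 7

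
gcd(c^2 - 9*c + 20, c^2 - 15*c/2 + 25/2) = c - 5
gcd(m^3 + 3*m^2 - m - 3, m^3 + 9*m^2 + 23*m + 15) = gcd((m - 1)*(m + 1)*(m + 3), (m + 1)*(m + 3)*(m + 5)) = m^2 + 4*m + 3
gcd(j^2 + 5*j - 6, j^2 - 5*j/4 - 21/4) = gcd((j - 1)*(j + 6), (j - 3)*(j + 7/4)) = 1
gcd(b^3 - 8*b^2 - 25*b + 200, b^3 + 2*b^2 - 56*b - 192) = b - 8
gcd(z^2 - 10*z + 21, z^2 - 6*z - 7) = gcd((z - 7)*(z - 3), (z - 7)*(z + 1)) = z - 7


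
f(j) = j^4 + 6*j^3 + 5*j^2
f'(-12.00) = -4440.00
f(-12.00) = 11088.00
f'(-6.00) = -276.00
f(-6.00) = 180.00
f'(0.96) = 29.73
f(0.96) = 10.77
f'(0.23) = 3.30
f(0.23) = 0.34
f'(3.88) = 543.42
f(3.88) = 652.37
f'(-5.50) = -176.00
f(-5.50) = 68.06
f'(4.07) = 608.54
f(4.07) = 761.74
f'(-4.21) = -21.54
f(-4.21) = -44.95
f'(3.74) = 498.43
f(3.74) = 579.47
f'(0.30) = 4.73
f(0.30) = 0.62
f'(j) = 4*j^3 + 18*j^2 + 10*j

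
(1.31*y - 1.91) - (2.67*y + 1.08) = -1.36*y - 2.99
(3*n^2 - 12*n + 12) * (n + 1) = 3*n^3 - 9*n^2 + 12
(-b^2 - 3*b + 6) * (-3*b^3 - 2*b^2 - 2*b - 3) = 3*b^5 + 11*b^4 - 10*b^3 - 3*b^2 - 3*b - 18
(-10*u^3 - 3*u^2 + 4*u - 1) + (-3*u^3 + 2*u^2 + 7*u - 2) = -13*u^3 - u^2 + 11*u - 3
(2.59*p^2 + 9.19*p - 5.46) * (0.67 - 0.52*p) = -1.3468*p^3 - 3.0435*p^2 + 8.9965*p - 3.6582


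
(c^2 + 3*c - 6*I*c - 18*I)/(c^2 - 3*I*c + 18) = (c + 3)/(c + 3*I)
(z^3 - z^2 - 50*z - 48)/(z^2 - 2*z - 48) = z + 1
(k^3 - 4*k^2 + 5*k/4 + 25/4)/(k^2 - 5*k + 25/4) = k + 1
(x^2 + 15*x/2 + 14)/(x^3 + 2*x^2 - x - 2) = (x^2 + 15*x/2 + 14)/(x^3 + 2*x^2 - x - 2)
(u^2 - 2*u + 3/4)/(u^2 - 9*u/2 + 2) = (u - 3/2)/(u - 4)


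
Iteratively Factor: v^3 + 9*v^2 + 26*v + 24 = (v + 3)*(v^2 + 6*v + 8) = (v + 3)*(v + 4)*(v + 2)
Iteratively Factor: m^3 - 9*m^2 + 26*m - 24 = (m - 2)*(m^2 - 7*m + 12) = (m - 4)*(m - 2)*(m - 3)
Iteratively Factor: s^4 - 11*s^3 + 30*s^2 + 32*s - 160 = (s + 2)*(s^3 - 13*s^2 + 56*s - 80) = (s - 5)*(s + 2)*(s^2 - 8*s + 16) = (s - 5)*(s - 4)*(s + 2)*(s - 4)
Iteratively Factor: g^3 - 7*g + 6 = (g - 2)*(g^2 + 2*g - 3) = (g - 2)*(g - 1)*(g + 3)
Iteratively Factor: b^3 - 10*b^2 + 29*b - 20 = (b - 4)*(b^2 - 6*b + 5) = (b - 4)*(b - 1)*(b - 5)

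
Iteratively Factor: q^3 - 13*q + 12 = (q + 4)*(q^2 - 4*q + 3) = (q - 3)*(q + 4)*(q - 1)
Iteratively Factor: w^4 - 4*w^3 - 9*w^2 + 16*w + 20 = (w - 2)*(w^3 - 2*w^2 - 13*w - 10) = (w - 2)*(w + 2)*(w^2 - 4*w - 5) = (w - 5)*(w - 2)*(w + 2)*(w + 1)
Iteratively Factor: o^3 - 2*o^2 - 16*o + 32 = (o - 4)*(o^2 + 2*o - 8) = (o - 4)*(o + 4)*(o - 2)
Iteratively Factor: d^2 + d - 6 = (d + 3)*(d - 2)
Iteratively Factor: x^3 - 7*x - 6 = (x - 3)*(x^2 + 3*x + 2) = (x - 3)*(x + 1)*(x + 2)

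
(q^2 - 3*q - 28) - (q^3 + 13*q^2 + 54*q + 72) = -q^3 - 12*q^2 - 57*q - 100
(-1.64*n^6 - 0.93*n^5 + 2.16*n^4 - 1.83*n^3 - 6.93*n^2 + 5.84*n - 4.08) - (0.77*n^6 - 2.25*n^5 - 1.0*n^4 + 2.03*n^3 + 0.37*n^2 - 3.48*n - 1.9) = -2.41*n^6 + 1.32*n^5 + 3.16*n^4 - 3.86*n^3 - 7.3*n^2 + 9.32*n - 2.18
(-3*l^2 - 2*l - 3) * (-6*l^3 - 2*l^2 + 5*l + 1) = 18*l^5 + 18*l^4 + 7*l^3 - 7*l^2 - 17*l - 3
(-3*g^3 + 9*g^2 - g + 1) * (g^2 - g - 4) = -3*g^5 + 12*g^4 + 2*g^3 - 34*g^2 + 3*g - 4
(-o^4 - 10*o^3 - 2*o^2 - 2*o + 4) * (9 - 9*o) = 9*o^5 + 81*o^4 - 72*o^3 - 54*o + 36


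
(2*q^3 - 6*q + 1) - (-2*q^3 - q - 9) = 4*q^3 - 5*q + 10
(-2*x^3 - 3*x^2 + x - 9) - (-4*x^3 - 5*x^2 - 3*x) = 2*x^3 + 2*x^2 + 4*x - 9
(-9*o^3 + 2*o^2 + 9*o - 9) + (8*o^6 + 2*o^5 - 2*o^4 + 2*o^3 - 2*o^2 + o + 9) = 8*o^6 + 2*o^5 - 2*o^4 - 7*o^3 + 10*o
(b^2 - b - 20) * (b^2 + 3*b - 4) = b^4 + 2*b^3 - 27*b^2 - 56*b + 80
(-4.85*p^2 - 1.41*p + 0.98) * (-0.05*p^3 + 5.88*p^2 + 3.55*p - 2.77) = 0.2425*p^5 - 28.4475*p^4 - 25.5573*p^3 + 14.1914*p^2 + 7.3847*p - 2.7146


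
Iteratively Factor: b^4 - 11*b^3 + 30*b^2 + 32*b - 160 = (b - 5)*(b^3 - 6*b^2 + 32) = (b - 5)*(b - 4)*(b^2 - 2*b - 8) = (b - 5)*(b - 4)^2*(b + 2)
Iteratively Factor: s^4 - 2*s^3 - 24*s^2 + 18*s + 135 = (s + 3)*(s^3 - 5*s^2 - 9*s + 45) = (s - 5)*(s + 3)*(s^2 - 9) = (s - 5)*(s + 3)^2*(s - 3)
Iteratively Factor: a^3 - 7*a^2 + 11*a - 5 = (a - 1)*(a^2 - 6*a + 5) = (a - 5)*(a - 1)*(a - 1)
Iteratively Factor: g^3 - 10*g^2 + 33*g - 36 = (g - 3)*(g^2 - 7*g + 12) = (g - 4)*(g - 3)*(g - 3)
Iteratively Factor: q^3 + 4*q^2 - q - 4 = (q + 4)*(q^2 - 1) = (q + 1)*(q + 4)*(q - 1)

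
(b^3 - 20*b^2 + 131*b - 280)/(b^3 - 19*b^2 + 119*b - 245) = (b - 8)/(b - 7)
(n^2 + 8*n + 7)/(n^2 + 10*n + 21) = (n + 1)/(n + 3)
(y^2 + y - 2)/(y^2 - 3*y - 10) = (y - 1)/(y - 5)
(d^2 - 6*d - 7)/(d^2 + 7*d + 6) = (d - 7)/(d + 6)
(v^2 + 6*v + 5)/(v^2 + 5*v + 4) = (v + 5)/(v + 4)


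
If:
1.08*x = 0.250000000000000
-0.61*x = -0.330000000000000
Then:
No Solution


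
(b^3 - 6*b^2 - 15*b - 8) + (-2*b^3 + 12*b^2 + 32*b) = -b^3 + 6*b^2 + 17*b - 8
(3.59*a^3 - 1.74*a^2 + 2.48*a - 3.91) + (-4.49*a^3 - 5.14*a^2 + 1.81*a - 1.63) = -0.9*a^3 - 6.88*a^2 + 4.29*a - 5.54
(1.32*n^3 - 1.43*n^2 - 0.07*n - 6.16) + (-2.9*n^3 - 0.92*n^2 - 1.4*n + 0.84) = -1.58*n^3 - 2.35*n^2 - 1.47*n - 5.32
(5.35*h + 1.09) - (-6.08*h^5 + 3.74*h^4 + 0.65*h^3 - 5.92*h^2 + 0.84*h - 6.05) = 6.08*h^5 - 3.74*h^4 - 0.65*h^3 + 5.92*h^2 + 4.51*h + 7.14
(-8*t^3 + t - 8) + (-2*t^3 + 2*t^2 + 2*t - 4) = -10*t^3 + 2*t^2 + 3*t - 12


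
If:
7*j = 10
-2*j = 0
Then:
No Solution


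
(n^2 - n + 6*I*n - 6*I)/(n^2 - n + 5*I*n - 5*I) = (n + 6*I)/(n + 5*I)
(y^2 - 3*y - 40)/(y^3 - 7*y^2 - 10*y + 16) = (y + 5)/(y^2 + y - 2)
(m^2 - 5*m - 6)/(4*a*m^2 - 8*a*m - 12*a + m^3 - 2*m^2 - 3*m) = (m - 6)/(4*a*m - 12*a + m^2 - 3*m)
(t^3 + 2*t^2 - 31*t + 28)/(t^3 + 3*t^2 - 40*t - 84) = (t^2 - 5*t + 4)/(t^2 - 4*t - 12)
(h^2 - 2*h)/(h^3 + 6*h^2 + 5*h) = (h - 2)/(h^2 + 6*h + 5)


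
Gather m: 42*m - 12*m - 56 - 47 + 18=30*m - 85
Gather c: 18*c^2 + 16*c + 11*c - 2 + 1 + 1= 18*c^2 + 27*c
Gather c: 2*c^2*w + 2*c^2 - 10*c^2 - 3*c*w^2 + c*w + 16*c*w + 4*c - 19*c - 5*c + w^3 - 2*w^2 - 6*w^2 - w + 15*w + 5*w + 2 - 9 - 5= c^2*(2*w - 8) + c*(-3*w^2 + 17*w - 20) + w^3 - 8*w^2 + 19*w - 12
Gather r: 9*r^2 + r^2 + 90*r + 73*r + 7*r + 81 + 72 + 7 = 10*r^2 + 170*r + 160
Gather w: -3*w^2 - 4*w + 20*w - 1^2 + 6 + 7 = -3*w^2 + 16*w + 12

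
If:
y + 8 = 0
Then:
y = -8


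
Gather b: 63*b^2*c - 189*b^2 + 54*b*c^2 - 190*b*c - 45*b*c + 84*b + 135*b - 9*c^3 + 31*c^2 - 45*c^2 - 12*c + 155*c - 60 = b^2*(63*c - 189) + b*(54*c^2 - 235*c + 219) - 9*c^3 - 14*c^2 + 143*c - 60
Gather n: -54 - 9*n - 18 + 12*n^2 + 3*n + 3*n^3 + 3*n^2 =3*n^3 + 15*n^2 - 6*n - 72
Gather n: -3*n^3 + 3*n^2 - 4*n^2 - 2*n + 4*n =-3*n^3 - n^2 + 2*n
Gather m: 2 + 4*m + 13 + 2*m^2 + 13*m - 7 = 2*m^2 + 17*m + 8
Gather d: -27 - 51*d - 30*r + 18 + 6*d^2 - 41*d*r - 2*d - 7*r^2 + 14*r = 6*d^2 + d*(-41*r - 53) - 7*r^2 - 16*r - 9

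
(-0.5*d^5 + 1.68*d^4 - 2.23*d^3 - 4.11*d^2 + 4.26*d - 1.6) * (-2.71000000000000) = 1.355*d^5 - 4.5528*d^4 + 6.0433*d^3 + 11.1381*d^2 - 11.5446*d + 4.336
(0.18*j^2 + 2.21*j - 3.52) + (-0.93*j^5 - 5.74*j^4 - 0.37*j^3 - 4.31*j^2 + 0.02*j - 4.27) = -0.93*j^5 - 5.74*j^4 - 0.37*j^3 - 4.13*j^2 + 2.23*j - 7.79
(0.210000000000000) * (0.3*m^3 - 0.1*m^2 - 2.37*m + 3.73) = 0.063*m^3 - 0.021*m^2 - 0.4977*m + 0.7833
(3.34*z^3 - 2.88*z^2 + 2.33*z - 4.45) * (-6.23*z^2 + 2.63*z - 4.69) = -20.8082*z^5 + 26.7266*z^4 - 37.7549*z^3 + 47.3586*z^2 - 22.6312*z + 20.8705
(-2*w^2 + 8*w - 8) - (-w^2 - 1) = -w^2 + 8*w - 7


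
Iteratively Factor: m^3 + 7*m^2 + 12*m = (m + 4)*(m^2 + 3*m) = m*(m + 4)*(m + 3)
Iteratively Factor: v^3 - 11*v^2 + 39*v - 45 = (v - 3)*(v^2 - 8*v + 15) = (v - 3)^2*(v - 5)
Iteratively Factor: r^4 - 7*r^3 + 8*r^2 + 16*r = (r)*(r^3 - 7*r^2 + 8*r + 16) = r*(r - 4)*(r^2 - 3*r - 4) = r*(r - 4)*(r + 1)*(r - 4)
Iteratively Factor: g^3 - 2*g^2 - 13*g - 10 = (g - 5)*(g^2 + 3*g + 2) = (g - 5)*(g + 1)*(g + 2)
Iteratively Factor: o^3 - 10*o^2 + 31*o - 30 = (o - 5)*(o^2 - 5*o + 6) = (o - 5)*(o - 3)*(o - 2)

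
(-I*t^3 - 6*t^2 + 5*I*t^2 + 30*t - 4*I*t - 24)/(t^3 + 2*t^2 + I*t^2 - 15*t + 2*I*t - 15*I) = (-I*t^3 + t^2*(-6 + 5*I) + t*(30 - 4*I) - 24)/(t^3 + t^2*(2 + I) + t*(-15 + 2*I) - 15*I)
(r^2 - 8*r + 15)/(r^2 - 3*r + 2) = (r^2 - 8*r + 15)/(r^2 - 3*r + 2)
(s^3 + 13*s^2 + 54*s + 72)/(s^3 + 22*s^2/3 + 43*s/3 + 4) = 3*(s + 6)/(3*s + 1)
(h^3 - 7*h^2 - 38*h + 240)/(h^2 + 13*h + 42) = (h^2 - 13*h + 40)/(h + 7)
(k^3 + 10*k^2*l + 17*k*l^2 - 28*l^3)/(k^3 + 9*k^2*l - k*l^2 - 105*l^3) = (k^2 + 3*k*l - 4*l^2)/(k^2 + 2*k*l - 15*l^2)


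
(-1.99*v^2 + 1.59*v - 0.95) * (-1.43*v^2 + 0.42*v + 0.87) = 2.8457*v^4 - 3.1095*v^3 + 0.295*v^2 + 0.9843*v - 0.8265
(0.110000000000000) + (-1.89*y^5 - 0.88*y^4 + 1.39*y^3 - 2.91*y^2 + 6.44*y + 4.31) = -1.89*y^5 - 0.88*y^4 + 1.39*y^3 - 2.91*y^2 + 6.44*y + 4.42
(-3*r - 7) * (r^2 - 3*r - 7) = -3*r^3 + 2*r^2 + 42*r + 49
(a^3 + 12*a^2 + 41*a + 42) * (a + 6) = a^4 + 18*a^3 + 113*a^2 + 288*a + 252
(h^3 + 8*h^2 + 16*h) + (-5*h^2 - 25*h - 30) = h^3 + 3*h^2 - 9*h - 30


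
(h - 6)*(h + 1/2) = h^2 - 11*h/2 - 3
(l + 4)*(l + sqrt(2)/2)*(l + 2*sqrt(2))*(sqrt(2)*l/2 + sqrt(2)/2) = sqrt(2)*l^4/2 + 5*l^3/2 + 5*sqrt(2)*l^3/2 + 3*sqrt(2)*l^2 + 25*l^2/2 + 5*sqrt(2)*l + 10*l + 4*sqrt(2)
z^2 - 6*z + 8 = (z - 4)*(z - 2)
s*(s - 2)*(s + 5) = s^3 + 3*s^2 - 10*s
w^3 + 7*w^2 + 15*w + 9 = (w + 1)*(w + 3)^2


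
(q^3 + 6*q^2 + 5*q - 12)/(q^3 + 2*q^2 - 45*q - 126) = (q^2 + 3*q - 4)/(q^2 - q - 42)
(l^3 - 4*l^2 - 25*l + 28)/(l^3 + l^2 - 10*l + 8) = (l - 7)/(l - 2)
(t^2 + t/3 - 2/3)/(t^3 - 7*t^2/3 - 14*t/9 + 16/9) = 3/(3*t - 8)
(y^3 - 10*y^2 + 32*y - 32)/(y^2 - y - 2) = (y^2 - 8*y + 16)/(y + 1)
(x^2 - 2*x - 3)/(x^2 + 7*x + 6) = (x - 3)/(x + 6)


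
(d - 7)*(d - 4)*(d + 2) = d^3 - 9*d^2 + 6*d + 56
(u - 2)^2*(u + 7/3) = u^3 - 5*u^2/3 - 16*u/3 + 28/3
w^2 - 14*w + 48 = (w - 8)*(w - 6)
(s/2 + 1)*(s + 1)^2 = s^3/2 + 2*s^2 + 5*s/2 + 1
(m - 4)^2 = m^2 - 8*m + 16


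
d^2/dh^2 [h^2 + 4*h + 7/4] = 2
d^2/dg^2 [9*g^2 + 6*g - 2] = 18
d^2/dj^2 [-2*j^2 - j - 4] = -4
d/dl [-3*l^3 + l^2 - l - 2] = -9*l^2 + 2*l - 1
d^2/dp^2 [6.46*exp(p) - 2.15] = 6.46*exp(p)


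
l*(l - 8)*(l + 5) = l^3 - 3*l^2 - 40*l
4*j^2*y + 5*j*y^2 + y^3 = y*(j + y)*(4*j + y)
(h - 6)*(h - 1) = h^2 - 7*h + 6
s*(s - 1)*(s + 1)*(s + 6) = s^4 + 6*s^3 - s^2 - 6*s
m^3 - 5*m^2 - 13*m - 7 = (m - 7)*(m + 1)^2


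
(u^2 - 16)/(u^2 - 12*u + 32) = (u + 4)/(u - 8)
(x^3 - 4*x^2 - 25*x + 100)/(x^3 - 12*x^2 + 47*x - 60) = (x + 5)/(x - 3)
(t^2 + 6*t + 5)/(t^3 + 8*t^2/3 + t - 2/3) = 3*(t + 5)/(3*t^2 + 5*t - 2)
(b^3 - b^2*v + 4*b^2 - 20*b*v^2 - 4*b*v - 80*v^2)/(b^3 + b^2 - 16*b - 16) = (b^2 - b*v - 20*v^2)/(b^2 - 3*b - 4)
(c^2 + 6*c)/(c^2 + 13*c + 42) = c/(c + 7)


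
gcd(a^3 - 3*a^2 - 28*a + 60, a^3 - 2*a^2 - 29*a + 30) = a^2 - a - 30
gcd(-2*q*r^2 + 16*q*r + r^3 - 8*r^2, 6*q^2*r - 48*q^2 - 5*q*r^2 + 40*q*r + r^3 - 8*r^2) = 2*q*r - 16*q - r^2 + 8*r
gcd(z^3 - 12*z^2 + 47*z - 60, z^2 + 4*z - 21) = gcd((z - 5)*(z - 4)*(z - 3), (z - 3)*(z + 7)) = z - 3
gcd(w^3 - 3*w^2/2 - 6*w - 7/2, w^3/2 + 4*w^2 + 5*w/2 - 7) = 1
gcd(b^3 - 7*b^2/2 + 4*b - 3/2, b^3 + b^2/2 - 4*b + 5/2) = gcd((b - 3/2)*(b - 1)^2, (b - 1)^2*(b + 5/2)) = b^2 - 2*b + 1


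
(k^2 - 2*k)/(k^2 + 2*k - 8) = k/(k + 4)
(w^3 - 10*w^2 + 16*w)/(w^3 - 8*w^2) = (w - 2)/w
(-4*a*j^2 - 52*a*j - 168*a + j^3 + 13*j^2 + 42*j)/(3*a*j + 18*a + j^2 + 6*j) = (-4*a*j - 28*a + j^2 + 7*j)/(3*a + j)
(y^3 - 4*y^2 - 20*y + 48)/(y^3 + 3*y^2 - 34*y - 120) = (y - 2)/(y + 5)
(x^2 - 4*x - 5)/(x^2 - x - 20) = (x + 1)/(x + 4)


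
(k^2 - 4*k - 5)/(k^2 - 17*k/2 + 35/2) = 2*(k + 1)/(2*k - 7)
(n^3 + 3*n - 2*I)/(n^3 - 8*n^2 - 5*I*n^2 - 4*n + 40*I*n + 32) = (n^2 + I*n + 2)/(n^2 - 4*n*(2 + I) + 32*I)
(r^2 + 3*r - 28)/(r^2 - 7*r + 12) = (r + 7)/(r - 3)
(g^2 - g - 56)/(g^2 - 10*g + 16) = (g + 7)/(g - 2)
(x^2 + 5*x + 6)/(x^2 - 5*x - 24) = (x + 2)/(x - 8)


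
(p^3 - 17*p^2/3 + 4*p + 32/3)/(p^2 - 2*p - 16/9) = 3*(p^2 - 3*p - 4)/(3*p + 2)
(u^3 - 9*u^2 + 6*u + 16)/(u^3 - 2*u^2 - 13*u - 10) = (u^2 - 10*u + 16)/(u^2 - 3*u - 10)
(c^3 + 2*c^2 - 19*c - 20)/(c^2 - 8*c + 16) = (c^2 + 6*c + 5)/(c - 4)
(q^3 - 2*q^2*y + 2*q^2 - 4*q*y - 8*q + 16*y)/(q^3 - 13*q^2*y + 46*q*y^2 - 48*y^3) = (q^2 + 2*q - 8)/(q^2 - 11*q*y + 24*y^2)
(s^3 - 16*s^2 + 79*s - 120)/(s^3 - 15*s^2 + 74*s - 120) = (s^2 - 11*s + 24)/(s^2 - 10*s + 24)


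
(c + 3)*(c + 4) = c^2 + 7*c + 12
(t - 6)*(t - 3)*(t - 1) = t^3 - 10*t^2 + 27*t - 18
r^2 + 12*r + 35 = (r + 5)*(r + 7)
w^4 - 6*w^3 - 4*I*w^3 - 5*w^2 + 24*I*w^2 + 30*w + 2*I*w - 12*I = (w - 6)*(w - 2*I)*(w - I)^2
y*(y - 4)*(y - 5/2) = y^3 - 13*y^2/2 + 10*y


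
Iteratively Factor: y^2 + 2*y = (y + 2)*(y)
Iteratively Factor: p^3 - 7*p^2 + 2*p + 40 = (p - 5)*(p^2 - 2*p - 8) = (p - 5)*(p - 4)*(p + 2)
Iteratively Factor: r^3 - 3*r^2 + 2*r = (r - 1)*(r^2 - 2*r) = (r - 2)*(r - 1)*(r)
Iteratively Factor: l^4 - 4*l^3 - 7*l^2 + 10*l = (l + 2)*(l^3 - 6*l^2 + 5*l) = (l - 5)*(l + 2)*(l^2 - l) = (l - 5)*(l - 1)*(l + 2)*(l)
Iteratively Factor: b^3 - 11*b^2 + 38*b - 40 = (b - 4)*(b^2 - 7*b + 10) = (b - 5)*(b - 4)*(b - 2)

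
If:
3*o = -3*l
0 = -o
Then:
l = 0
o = 0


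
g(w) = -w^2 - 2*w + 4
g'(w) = -2*w - 2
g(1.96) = -3.76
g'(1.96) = -5.92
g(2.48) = -7.11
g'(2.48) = -6.96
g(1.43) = -0.90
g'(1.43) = -4.86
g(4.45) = -24.70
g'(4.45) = -10.90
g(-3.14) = 0.42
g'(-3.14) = 4.28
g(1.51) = -1.30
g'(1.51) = -5.02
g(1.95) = -3.70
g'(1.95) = -5.90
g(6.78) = -55.53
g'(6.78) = -15.56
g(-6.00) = -20.00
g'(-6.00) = 10.00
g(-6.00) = -20.00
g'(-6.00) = 10.00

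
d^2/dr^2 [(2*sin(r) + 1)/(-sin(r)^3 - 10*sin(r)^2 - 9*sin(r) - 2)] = (8*sin(r)^7 + 69*sin(r)^6 + 226*sin(r)^5 + 54*sin(r)^4 - 512*sin(r)^3 - 641*sin(r)^2 - 298*sin(r) - 50)/(sin(r)^3 + 10*sin(r)^2 + 9*sin(r) + 2)^3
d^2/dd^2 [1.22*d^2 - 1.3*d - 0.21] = 2.44000000000000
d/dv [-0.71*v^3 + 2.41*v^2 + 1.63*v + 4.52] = -2.13*v^2 + 4.82*v + 1.63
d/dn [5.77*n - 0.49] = 5.77000000000000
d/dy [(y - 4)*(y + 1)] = 2*y - 3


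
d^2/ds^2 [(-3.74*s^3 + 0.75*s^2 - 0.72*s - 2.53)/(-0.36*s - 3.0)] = (0.969408*s^3 + 24.2352*s^2 + 201.96*s - 14.399424)/(0.046656*s^3 + 1.1664*s^2 + 9.72*s + 27.0)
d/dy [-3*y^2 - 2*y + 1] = -6*y - 2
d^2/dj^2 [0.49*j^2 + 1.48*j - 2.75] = 0.980000000000000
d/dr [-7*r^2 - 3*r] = -14*r - 3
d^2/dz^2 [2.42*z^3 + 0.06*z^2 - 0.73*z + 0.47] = 14.52*z + 0.12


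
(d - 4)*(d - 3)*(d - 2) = d^3 - 9*d^2 + 26*d - 24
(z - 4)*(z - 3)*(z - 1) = z^3 - 8*z^2 + 19*z - 12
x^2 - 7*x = x*(x - 7)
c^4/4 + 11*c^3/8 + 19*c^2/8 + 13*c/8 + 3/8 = (c/2 + 1/2)^2*(c + 1/2)*(c + 3)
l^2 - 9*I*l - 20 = (l - 5*I)*(l - 4*I)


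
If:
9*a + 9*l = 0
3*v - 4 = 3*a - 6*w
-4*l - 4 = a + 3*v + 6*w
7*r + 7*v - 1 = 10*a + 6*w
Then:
No Solution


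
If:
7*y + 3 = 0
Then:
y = -3/7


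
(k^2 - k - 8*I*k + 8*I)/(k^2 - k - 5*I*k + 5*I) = (k - 8*I)/(k - 5*I)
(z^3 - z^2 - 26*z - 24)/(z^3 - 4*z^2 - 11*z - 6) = (z + 4)/(z + 1)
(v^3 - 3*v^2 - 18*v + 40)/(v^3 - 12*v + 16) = (v - 5)/(v - 2)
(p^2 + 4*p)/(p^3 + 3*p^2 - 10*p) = (p + 4)/(p^2 + 3*p - 10)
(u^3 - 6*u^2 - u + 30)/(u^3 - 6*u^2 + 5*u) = (u^2 - u - 6)/(u*(u - 1))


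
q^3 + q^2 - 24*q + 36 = (q - 3)*(q - 2)*(q + 6)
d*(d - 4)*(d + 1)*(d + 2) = d^4 - d^3 - 10*d^2 - 8*d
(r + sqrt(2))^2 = r^2 + 2*sqrt(2)*r + 2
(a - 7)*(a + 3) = a^2 - 4*a - 21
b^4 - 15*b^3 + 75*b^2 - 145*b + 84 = (b - 7)*(b - 4)*(b - 3)*(b - 1)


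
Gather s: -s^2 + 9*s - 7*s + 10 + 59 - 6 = -s^2 + 2*s + 63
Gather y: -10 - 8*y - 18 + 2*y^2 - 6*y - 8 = 2*y^2 - 14*y - 36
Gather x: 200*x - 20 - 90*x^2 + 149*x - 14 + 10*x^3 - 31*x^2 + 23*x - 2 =10*x^3 - 121*x^2 + 372*x - 36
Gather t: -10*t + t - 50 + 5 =-9*t - 45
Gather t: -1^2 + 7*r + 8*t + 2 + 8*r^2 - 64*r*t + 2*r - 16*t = 8*r^2 + 9*r + t*(-64*r - 8) + 1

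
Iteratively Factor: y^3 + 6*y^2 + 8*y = (y + 2)*(y^2 + 4*y) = (y + 2)*(y + 4)*(y)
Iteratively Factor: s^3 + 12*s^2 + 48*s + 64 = (s + 4)*(s^2 + 8*s + 16) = (s + 4)^2*(s + 4)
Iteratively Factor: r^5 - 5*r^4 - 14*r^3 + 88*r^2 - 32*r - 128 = (r + 1)*(r^4 - 6*r^3 - 8*r^2 + 96*r - 128) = (r - 4)*(r + 1)*(r^3 - 2*r^2 - 16*r + 32) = (r - 4)*(r - 2)*(r + 1)*(r^2 - 16) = (r - 4)^2*(r - 2)*(r + 1)*(r + 4)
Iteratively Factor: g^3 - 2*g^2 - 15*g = (g - 5)*(g^2 + 3*g) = g*(g - 5)*(g + 3)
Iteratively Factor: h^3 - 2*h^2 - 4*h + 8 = (h + 2)*(h^2 - 4*h + 4) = (h - 2)*(h + 2)*(h - 2)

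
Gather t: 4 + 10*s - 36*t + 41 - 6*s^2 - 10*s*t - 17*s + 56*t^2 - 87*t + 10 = -6*s^2 - 7*s + 56*t^2 + t*(-10*s - 123) + 55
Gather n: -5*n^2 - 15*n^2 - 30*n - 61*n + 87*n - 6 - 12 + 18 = -20*n^2 - 4*n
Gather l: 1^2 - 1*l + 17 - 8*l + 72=90 - 9*l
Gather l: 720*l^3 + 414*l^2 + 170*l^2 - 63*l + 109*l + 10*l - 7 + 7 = 720*l^3 + 584*l^2 + 56*l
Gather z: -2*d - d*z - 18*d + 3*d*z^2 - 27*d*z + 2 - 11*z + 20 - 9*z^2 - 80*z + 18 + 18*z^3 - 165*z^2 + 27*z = -20*d + 18*z^3 + z^2*(3*d - 174) + z*(-28*d - 64) + 40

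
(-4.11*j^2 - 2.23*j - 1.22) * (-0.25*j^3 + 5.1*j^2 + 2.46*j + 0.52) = 1.0275*j^5 - 20.4035*j^4 - 21.1786*j^3 - 13.845*j^2 - 4.1608*j - 0.6344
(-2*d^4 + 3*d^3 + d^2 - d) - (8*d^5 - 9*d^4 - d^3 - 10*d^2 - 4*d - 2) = -8*d^5 + 7*d^4 + 4*d^3 + 11*d^2 + 3*d + 2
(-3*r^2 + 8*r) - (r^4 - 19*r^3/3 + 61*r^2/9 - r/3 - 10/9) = -r^4 + 19*r^3/3 - 88*r^2/9 + 25*r/3 + 10/9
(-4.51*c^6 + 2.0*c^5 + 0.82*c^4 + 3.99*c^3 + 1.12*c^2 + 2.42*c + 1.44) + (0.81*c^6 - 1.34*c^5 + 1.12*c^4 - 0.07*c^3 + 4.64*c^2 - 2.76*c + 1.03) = -3.7*c^6 + 0.66*c^5 + 1.94*c^4 + 3.92*c^3 + 5.76*c^2 - 0.34*c + 2.47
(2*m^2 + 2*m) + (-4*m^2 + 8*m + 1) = -2*m^2 + 10*m + 1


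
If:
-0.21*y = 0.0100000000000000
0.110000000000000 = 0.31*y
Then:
No Solution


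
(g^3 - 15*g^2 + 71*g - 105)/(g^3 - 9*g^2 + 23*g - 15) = (g - 7)/(g - 1)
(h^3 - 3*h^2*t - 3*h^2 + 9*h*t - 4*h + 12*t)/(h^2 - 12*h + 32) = (h^2 - 3*h*t + h - 3*t)/(h - 8)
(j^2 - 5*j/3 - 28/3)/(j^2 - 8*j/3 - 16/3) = (3*j + 7)/(3*j + 4)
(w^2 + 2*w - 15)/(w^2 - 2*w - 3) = (w + 5)/(w + 1)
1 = 1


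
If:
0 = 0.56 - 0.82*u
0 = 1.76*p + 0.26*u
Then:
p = -0.10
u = 0.68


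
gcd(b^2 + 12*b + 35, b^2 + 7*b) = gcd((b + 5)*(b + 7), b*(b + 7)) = b + 7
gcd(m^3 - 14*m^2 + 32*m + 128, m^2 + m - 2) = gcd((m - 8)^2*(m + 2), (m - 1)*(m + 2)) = m + 2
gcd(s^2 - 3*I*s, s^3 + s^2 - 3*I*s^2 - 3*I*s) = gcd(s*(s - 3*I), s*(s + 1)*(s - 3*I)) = s^2 - 3*I*s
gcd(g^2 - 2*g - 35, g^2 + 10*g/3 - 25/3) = g + 5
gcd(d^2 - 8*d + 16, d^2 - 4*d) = d - 4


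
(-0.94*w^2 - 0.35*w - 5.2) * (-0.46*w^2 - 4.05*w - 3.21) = 0.4324*w^4 + 3.968*w^3 + 6.8269*w^2 + 22.1835*w + 16.692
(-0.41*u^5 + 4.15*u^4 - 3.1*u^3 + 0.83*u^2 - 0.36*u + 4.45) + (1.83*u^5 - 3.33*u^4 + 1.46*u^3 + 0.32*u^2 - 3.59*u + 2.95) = 1.42*u^5 + 0.82*u^4 - 1.64*u^3 + 1.15*u^2 - 3.95*u + 7.4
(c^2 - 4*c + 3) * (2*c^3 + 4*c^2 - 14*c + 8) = 2*c^5 - 4*c^4 - 24*c^3 + 76*c^2 - 74*c + 24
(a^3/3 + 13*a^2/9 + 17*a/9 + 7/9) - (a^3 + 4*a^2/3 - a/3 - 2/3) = -2*a^3/3 + a^2/9 + 20*a/9 + 13/9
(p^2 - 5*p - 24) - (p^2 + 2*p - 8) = -7*p - 16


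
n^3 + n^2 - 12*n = n*(n - 3)*(n + 4)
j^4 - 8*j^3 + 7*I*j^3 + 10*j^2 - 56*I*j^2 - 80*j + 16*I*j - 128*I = (j - 8)*(j - 2*I)*(j + I)*(j + 8*I)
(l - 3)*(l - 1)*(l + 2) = l^3 - 2*l^2 - 5*l + 6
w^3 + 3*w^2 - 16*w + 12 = (w - 2)*(w - 1)*(w + 6)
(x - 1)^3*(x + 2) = x^4 - x^3 - 3*x^2 + 5*x - 2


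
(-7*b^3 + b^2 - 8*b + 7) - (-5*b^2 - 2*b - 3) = -7*b^3 + 6*b^2 - 6*b + 10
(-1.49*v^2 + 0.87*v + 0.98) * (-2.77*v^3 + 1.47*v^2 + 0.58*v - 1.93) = 4.1273*v^5 - 4.6002*v^4 - 2.2999*v^3 + 4.8209*v^2 - 1.1107*v - 1.8914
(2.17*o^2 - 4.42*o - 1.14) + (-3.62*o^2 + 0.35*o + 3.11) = -1.45*o^2 - 4.07*o + 1.97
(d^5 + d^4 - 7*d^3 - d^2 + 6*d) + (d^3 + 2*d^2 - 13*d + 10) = d^5 + d^4 - 6*d^3 + d^2 - 7*d + 10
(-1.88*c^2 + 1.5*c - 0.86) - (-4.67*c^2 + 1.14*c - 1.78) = 2.79*c^2 + 0.36*c + 0.92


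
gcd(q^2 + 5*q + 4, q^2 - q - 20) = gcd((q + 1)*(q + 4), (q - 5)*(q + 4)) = q + 4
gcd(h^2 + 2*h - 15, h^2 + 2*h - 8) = 1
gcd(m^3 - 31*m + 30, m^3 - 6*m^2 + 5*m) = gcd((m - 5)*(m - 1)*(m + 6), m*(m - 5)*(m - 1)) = m^2 - 6*m + 5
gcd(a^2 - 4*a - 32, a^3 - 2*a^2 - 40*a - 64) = a^2 - 4*a - 32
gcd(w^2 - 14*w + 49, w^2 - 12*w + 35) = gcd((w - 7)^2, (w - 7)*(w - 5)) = w - 7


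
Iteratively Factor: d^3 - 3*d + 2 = (d + 2)*(d^2 - 2*d + 1) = (d - 1)*(d + 2)*(d - 1)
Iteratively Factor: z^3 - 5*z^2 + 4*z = (z - 1)*(z^2 - 4*z) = (z - 4)*(z - 1)*(z)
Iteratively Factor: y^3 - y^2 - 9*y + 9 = (y - 3)*(y^2 + 2*y - 3) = (y - 3)*(y - 1)*(y + 3)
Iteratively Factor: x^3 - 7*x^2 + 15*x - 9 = (x - 3)*(x^2 - 4*x + 3) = (x - 3)^2*(x - 1)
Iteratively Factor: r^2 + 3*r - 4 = (r + 4)*(r - 1)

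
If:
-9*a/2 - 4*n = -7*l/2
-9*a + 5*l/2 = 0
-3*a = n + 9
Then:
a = -120/67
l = -432/67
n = -243/67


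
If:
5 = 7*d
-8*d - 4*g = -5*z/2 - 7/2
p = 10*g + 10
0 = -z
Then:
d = 5/7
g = -31/56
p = 125/28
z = 0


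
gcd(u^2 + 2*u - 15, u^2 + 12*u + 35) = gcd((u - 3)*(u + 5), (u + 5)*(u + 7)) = u + 5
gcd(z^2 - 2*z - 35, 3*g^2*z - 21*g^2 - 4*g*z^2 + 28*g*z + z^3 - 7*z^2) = z - 7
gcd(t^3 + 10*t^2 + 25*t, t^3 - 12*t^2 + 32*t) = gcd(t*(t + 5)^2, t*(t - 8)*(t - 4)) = t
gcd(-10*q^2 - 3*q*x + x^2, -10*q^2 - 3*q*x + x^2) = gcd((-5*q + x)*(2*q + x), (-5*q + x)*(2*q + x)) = -10*q^2 - 3*q*x + x^2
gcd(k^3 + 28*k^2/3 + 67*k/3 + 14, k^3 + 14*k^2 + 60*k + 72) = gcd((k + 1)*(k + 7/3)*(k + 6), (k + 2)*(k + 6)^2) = k + 6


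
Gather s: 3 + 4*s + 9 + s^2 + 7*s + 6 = s^2 + 11*s + 18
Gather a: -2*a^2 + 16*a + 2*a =-2*a^2 + 18*a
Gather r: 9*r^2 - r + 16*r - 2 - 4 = 9*r^2 + 15*r - 6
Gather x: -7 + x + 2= x - 5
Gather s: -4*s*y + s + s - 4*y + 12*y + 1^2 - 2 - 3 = s*(2 - 4*y) + 8*y - 4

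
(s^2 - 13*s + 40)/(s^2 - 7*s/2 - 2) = 2*(-s^2 + 13*s - 40)/(-2*s^2 + 7*s + 4)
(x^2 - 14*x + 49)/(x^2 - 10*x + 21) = (x - 7)/(x - 3)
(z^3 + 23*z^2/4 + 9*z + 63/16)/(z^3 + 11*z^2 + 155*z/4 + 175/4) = (8*z^2 + 18*z + 9)/(4*(2*z^2 + 15*z + 25))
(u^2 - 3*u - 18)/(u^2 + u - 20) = (u^2 - 3*u - 18)/(u^2 + u - 20)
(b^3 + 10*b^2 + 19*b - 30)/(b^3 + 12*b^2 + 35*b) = (b^2 + 5*b - 6)/(b*(b + 7))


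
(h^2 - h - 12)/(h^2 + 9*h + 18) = (h - 4)/(h + 6)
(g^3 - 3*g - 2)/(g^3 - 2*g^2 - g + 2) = (g + 1)/(g - 1)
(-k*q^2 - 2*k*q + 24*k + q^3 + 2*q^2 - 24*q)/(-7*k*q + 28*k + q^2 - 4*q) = (-k*q - 6*k + q^2 + 6*q)/(-7*k + q)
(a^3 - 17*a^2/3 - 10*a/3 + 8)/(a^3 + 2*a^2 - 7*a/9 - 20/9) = 3*(a - 6)/(3*a + 5)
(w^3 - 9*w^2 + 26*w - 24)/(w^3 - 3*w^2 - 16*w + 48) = (w - 2)/(w + 4)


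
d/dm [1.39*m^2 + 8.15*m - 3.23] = 2.78*m + 8.15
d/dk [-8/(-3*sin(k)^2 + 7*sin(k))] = 8*(7 - 6*sin(k))*cos(k)/((3*sin(k) - 7)^2*sin(k)^2)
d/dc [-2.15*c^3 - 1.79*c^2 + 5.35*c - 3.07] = -6.45*c^2 - 3.58*c + 5.35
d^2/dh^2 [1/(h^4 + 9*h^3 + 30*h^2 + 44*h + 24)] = 2*(10*h^2 + 55*h + 76)/(h^8 + 19*h^7 + 157*h^6 + 737*h^5 + 2150*h^4 + 3992*h^3 + 4608*h^2 + 3024*h + 864)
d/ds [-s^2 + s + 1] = 1 - 2*s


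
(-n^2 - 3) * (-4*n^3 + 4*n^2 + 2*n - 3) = 4*n^5 - 4*n^4 + 10*n^3 - 9*n^2 - 6*n + 9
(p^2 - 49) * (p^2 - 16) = p^4 - 65*p^2 + 784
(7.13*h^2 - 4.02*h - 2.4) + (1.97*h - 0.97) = 7.13*h^2 - 2.05*h - 3.37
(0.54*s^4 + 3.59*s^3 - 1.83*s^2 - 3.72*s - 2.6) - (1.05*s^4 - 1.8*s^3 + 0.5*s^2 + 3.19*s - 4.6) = -0.51*s^4 + 5.39*s^3 - 2.33*s^2 - 6.91*s + 2.0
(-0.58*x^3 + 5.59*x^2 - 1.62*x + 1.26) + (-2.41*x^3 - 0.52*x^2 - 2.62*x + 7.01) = -2.99*x^3 + 5.07*x^2 - 4.24*x + 8.27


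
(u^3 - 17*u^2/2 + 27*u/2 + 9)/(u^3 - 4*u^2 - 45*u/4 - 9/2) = 2*(u - 3)/(2*u + 3)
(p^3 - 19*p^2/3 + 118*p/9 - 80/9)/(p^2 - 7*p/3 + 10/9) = (3*p^2 - 14*p + 16)/(3*p - 2)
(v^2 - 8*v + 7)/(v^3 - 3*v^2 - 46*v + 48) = (v - 7)/(v^2 - 2*v - 48)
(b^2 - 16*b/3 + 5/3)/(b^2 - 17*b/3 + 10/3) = (3*b - 1)/(3*b - 2)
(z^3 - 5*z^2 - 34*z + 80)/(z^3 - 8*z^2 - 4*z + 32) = (z + 5)/(z + 2)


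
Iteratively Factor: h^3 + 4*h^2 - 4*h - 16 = (h + 2)*(h^2 + 2*h - 8) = (h - 2)*(h + 2)*(h + 4)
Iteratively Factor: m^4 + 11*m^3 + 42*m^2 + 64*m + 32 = (m + 4)*(m^3 + 7*m^2 + 14*m + 8) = (m + 1)*(m + 4)*(m^2 + 6*m + 8) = (m + 1)*(m + 4)^2*(m + 2)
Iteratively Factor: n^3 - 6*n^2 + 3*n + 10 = (n - 5)*(n^2 - n - 2) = (n - 5)*(n + 1)*(n - 2)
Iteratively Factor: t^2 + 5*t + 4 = (t + 1)*(t + 4)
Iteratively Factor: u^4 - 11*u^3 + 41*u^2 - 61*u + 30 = (u - 3)*(u^3 - 8*u^2 + 17*u - 10) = (u - 5)*(u - 3)*(u^2 - 3*u + 2) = (u - 5)*(u - 3)*(u - 2)*(u - 1)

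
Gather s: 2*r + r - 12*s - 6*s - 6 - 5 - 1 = 3*r - 18*s - 12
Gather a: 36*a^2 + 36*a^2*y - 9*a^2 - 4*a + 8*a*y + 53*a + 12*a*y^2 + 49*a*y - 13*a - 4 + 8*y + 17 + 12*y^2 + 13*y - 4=a^2*(36*y + 27) + a*(12*y^2 + 57*y + 36) + 12*y^2 + 21*y + 9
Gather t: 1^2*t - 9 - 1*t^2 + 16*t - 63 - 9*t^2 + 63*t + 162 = -10*t^2 + 80*t + 90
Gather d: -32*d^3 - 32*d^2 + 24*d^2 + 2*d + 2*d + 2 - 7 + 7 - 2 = -32*d^3 - 8*d^2 + 4*d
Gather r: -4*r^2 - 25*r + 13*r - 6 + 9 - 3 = -4*r^2 - 12*r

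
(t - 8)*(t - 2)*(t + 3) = t^3 - 7*t^2 - 14*t + 48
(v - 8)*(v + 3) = v^2 - 5*v - 24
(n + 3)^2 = n^2 + 6*n + 9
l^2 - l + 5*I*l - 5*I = (l - 1)*(l + 5*I)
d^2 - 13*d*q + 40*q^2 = (d - 8*q)*(d - 5*q)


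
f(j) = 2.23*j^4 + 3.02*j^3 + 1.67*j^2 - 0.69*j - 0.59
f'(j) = 8.92*j^3 + 9.06*j^2 + 3.34*j - 0.69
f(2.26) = 99.42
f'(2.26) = 156.10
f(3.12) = 316.55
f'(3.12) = 368.84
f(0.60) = 0.54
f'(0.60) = 6.50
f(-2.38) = 41.35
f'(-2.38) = -77.57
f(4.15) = 902.61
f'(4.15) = 806.75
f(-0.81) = 0.42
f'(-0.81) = -2.19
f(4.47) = 1189.72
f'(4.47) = 991.95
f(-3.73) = 300.15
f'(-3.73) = -350.00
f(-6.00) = 2301.43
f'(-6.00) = -1621.29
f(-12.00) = 41270.89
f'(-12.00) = -14149.89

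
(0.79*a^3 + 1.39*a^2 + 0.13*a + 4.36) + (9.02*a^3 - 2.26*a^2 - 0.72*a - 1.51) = 9.81*a^3 - 0.87*a^2 - 0.59*a + 2.85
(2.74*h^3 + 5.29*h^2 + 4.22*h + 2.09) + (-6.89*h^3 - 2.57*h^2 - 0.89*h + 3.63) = -4.15*h^3 + 2.72*h^2 + 3.33*h + 5.72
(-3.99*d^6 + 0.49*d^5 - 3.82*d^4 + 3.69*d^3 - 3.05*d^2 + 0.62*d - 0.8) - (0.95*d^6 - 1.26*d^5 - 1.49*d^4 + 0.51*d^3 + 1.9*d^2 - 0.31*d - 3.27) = -4.94*d^6 + 1.75*d^5 - 2.33*d^4 + 3.18*d^3 - 4.95*d^2 + 0.93*d + 2.47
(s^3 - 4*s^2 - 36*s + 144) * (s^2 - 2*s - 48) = s^5 - 6*s^4 - 76*s^3 + 408*s^2 + 1440*s - 6912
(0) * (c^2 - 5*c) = 0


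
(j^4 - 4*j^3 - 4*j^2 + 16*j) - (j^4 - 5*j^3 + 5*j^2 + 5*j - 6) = j^3 - 9*j^2 + 11*j + 6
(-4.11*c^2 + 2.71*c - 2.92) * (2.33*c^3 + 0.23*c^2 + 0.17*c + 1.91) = -9.5763*c^5 + 5.369*c^4 - 6.879*c^3 - 8.061*c^2 + 4.6797*c - 5.5772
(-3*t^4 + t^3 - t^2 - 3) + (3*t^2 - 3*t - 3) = -3*t^4 + t^3 + 2*t^2 - 3*t - 6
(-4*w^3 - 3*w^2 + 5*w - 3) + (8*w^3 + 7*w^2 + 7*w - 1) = 4*w^3 + 4*w^2 + 12*w - 4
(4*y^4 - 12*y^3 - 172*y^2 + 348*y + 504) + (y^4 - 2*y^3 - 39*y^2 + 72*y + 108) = 5*y^4 - 14*y^3 - 211*y^2 + 420*y + 612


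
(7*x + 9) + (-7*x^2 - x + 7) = -7*x^2 + 6*x + 16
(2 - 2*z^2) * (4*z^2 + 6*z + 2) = -8*z^4 - 12*z^3 + 4*z^2 + 12*z + 4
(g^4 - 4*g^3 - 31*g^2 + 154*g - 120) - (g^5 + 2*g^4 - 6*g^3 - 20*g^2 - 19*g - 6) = -g^5 - g^4 + 2*g^3 - 11*g^2 + 173*g - 114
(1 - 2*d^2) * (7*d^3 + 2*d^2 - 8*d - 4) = -14*d^5 - 4*d^4 + 23*d^3 + 10*d^2 - 8*d - 4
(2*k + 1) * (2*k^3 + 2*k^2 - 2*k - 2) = 4*k^4 + 6*k^3 - 2*k^2 - 6*k - 2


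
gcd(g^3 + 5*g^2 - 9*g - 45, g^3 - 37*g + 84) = g - 3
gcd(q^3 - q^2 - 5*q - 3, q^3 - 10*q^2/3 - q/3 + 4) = q^2 - 2*q - 3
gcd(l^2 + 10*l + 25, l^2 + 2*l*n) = 1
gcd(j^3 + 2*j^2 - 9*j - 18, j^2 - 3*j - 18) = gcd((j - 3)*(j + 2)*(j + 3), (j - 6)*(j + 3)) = j + 3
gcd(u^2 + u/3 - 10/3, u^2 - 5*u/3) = u - 5/3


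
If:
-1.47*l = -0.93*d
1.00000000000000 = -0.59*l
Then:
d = -2.68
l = -1.69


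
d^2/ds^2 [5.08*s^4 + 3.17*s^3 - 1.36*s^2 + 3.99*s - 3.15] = 60.96*s^2 + 19.02*s - 2.72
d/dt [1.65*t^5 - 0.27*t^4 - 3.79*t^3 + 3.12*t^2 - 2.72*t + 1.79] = 8.25*t^4 - 1.08*t^3 - 11.37*t^2 + 6.24*t - 2.72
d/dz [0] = 0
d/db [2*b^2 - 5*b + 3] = 4*b - 5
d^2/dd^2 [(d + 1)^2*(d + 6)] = 6*d + 16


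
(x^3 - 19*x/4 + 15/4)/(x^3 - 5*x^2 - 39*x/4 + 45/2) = (x - 1)/(x - 6)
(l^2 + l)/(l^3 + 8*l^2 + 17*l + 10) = l/(l^2 + 7*l + 10)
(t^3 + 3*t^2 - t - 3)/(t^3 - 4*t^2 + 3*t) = (t^2 + 4*t + 3)/(t*(t - 3))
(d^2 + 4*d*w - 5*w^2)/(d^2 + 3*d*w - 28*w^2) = (d^2 + 4*d*w - 5*w^2)/(d^2 + 3*d*w - 28*w^2)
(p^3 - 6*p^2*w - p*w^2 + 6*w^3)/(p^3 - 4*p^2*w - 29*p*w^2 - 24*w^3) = (p^2 - 7*p*w + 6*w^2)/(p^2 - 5*p*w - 24*w^2)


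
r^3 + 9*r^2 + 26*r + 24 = (r + 2)*(r + 3)*(r + 4)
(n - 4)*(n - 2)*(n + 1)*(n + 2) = n^4 - 3*n^3 - 8*n^2 + 12*n + 16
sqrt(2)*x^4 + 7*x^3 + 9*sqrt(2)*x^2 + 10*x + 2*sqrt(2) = (x + sqrt(2))^3*(sqrt(2)*x + 1)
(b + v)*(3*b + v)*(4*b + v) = 12*b^3 + 19*b^2*v + 8*b*v^2 + v^3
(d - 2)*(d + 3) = d^2 + d - 6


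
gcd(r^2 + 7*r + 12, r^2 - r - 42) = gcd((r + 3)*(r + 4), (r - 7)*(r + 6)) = 1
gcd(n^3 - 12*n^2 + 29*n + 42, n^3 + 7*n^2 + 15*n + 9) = n + 1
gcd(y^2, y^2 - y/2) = y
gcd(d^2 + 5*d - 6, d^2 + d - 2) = d - 1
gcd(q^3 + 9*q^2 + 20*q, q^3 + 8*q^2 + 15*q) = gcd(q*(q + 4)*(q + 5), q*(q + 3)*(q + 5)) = q^2 + 5*q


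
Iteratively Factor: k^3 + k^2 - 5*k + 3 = (k + 3)*(k^2 - 2*k + 1) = (k - 1)*(k + 3)*(k - 1)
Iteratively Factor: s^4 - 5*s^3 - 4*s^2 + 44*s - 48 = (s + 3)*(s^3 - 8*s^2 + 20*s - 16) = (s - 2)*(s + 3)*(s^2 - 6*s + 8) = (s - 2)^2*(s + 3)*(s - 4)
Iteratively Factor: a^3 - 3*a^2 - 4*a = (a + 1)*(a^2 - 4*a) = (a - 4)*(a + 1)*(a)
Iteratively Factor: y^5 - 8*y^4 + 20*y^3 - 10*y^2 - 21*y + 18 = (y - 2)*(y^4 - 6*y^3 + 8*y^2 + 6*y - 9) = (y - 2)*(y - 1)*(y^3 - 5*y^2 + 3*y + 9) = (y - 3)*(y - 2)*(y - 1)*(y^2 - 2*y - 3) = (y - 3)*(y - 2)*(y - 1)*(y + 1)*(y - 3)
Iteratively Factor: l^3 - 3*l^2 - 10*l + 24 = (l + 3)*(l^2 - 6*l + 8) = (l - 2)*(l + 3)*(l - 4)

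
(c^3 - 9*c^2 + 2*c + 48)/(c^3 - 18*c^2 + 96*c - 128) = (c^2 - c - 6)/(c^2 - 10*c + 16)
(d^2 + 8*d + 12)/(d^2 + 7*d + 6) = (d + 2)/(d + 1)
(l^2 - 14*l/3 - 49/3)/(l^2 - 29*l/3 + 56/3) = (3*l + 7)/(3*l - 8)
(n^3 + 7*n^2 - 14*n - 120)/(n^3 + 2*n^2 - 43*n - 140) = (n^2 + 2*n - 24)/(n^2 - 3*n - 28)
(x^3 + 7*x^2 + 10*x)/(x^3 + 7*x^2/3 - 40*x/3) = 3*(x + 2)/(3*x - 8)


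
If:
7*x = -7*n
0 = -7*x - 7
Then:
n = 1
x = -1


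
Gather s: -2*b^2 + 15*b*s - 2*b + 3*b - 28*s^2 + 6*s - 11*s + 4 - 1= -2*b^2 + b - 28*s^2 + s*(15*b - 5) + 3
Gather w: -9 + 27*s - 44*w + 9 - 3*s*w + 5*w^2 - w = 27*s + 5*w^2 + w*(-3*s - 45)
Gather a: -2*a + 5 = 5 - 2*a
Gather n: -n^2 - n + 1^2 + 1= -n^2 - n + 2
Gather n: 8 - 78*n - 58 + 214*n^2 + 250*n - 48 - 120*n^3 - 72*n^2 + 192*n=-120*n^3 + 142*n^2 + 364*n - 98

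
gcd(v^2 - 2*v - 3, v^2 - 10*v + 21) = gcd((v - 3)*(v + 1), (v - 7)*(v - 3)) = v - 3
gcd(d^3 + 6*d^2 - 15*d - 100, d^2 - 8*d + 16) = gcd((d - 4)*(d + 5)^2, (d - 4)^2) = d - 4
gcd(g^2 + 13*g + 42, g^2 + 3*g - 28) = g + 7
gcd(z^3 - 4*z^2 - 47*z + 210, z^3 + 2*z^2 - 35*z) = z^2 + 2*z - 35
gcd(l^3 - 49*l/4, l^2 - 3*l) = l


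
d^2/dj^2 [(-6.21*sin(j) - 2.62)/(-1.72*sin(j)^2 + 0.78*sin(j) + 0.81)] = (-18.371664*sin(j)^5 - 39.335368*sin(j)^4 - 4.62232799999999*sin(j)^3 + 34.234782*sin(j)^2 + 28.401615*sin(j) + 2.641428)/(5.088448*sin(j)^6 - 6.922656*sin(j)^5 - 4.049568*sin(j)^4 + 6.045624*sin(j)^3 + 1.907064*sin(j)^2 - 1.535274*sin(j) - 0.531441)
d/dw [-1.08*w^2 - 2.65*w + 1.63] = -2.16*w - 2.65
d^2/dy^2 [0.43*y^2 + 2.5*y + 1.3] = 0.860000000000000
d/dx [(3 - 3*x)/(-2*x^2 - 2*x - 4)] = 3*(x^2 + x - (x - 1)*(2*x + 1) + 2)/(2*(x^2 + x + 2)^2)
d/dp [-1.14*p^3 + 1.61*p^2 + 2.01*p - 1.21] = -3.42*p^2 + 3.22*p + 2.01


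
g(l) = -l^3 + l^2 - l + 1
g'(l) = -3*l^2 + 2*l - 1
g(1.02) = -0.04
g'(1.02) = -2.08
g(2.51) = -11.02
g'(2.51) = -14.88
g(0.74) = 0.40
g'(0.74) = -1.16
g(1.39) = -1.14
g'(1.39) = -4.02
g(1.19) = -0.46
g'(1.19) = -2.87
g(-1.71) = 10.63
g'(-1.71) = -13.19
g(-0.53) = 1.96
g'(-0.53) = -2.90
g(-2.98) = 39.32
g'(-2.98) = -33.60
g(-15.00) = 3616.00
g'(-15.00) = -706.00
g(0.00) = 1.00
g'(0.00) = -1.00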